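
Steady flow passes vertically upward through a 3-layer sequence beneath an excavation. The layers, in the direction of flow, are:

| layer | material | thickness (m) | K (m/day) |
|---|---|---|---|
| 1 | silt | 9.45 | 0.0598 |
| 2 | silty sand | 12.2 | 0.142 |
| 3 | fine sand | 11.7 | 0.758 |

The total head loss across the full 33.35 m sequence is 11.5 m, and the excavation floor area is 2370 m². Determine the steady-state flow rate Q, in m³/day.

105

Flow is perpendicular to layering, so the layers act in series and the equivalent K is the thickness-weighted harmonic mean.
Total thickness L = 9.45 + 12.2 + 11.7 = 33.35 m.
Σ(b_i/K_i) = 9.45/0.0598 + 12.2/0.142 + 11.7/0.758 = 259.4 d.
K_eq = L / Σ(b_i/K_i) = 33.35 / 259.4 = 0.1286 m/day.
Q = K_eq · A · (Δh/L) = 0.1286 × 2370 × (11.5/33.35) = 105.1 m³/day.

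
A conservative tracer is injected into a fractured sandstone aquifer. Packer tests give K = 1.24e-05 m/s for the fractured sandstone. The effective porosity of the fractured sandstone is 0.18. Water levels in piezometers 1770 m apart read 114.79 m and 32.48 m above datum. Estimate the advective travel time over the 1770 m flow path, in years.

17.5

Convert K: 1.24e-05 m/s × 86400 = 1.071 m/day.
Hydraulic gradient i = (114.79 − 32.48) / 1770 = 82.31 / 1770 = 0.04650.
Darcy flux q = K · i = 1.071 × 0.04650 = 0.04982 m/day.
Seepage velocity v = q / n_e = 0.04982 / 0.18 = 0.2768 m/day.
Travel time t = L / v = 1770 / 0.2768 = 6395 days = 17.51 years.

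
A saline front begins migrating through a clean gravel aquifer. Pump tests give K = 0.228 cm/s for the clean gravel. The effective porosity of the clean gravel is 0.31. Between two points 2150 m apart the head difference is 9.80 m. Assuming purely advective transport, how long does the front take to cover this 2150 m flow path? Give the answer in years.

Convert K: 0.228 cm/s × 864 = 197.0 m/day.
Hydraulic gradient i = Δh / L = 9.80 / 2150 = 0.004558.
Darcy flux q = K · i = 197.0 × 0.004558 = 0.8979 m/day.
Seepage velocity v = q / n_e = 0.8979 / 0.31 = 2.897 m/day.
Travel time t = L / v = 2150 / 2.897 = 742.3 days = 2.032 years.

2.03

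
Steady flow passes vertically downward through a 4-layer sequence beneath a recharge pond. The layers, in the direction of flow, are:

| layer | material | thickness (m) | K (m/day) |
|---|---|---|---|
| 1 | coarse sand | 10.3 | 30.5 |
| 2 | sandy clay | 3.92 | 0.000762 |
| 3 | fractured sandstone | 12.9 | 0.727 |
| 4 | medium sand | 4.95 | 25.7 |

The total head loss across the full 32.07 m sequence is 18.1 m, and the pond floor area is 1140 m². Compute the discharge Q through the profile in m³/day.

4.00

Flow is perpendicular to layering, so the layers act in series and the equivalent K is the thickness-weighted harmonic mean.
Total thickness L = 10.3 + 3.92 + 12.9 + 4.95 = 32.07 m.
Σ(b_i/K_i) = 10.3/30.5 + 3.92/0.000762 + 12.9/0.727 + 4.95/25.7 = 5163 d.
K_eq = L / Σ(b_i/K_i) = 32.07 / 5163 = 0.006212 m/day.
Q = K_eq · A · (Δh/L) = 0.006212 × 1140 × (18.1/32.07) = 3.997 m³/day.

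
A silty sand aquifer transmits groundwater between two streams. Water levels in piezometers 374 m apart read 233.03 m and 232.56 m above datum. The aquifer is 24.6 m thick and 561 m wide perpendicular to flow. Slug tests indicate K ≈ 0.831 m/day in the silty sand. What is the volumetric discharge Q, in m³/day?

Cross-sectional area A = 561 × 24.6 = 13801 m².
Hydraulic gradient i = (233.03 − 232.56) / 374 = 0.47 / 374 = 0.001257.
Darcy's law: Q = K · A · i = 0.8310 × 13801 × 0.001257 = 14.41 m³/day.

14.4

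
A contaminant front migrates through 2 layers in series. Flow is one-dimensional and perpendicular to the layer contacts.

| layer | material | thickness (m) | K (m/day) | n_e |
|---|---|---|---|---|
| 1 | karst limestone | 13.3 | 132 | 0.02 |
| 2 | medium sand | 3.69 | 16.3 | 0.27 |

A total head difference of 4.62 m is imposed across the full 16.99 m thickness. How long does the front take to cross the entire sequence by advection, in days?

0.0894

With flow normal to the layers, continuity requires the same specific discharge q through every layer.
Σ(b_i/K_i) = 13.3/132 + 3.69/16.3 = 0.3271 d.
q = Δh / Σ(b_i/K_i) = 4.62 / 0.3271 = 14.12 m/day.
In each layer the seepage velocity is v_i = q/n_i, so the layer transit time is t_i = b_i·n_i / q:
  layer 1 (karst limestone): t_1 = 13.3 × 0.02 / 14.12 = 0.01884 d
  layer 2 (medium sand): t_2 = 3.69 × 0.27 / 14.12 = 0.07055 d
Total t = Σ t_i = 0.08938 days.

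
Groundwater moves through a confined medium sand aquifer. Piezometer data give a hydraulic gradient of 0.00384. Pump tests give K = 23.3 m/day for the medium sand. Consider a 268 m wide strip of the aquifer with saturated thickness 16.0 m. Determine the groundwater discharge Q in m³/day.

384

Cross-sectional area A = 268 × 16.0 = 4288 m².
Hydraulic gradient i = 0.00384.
Darcy's law: Q = K · A · i = 23.30 × 4288 × 0.003840 = 383.7 m³/day.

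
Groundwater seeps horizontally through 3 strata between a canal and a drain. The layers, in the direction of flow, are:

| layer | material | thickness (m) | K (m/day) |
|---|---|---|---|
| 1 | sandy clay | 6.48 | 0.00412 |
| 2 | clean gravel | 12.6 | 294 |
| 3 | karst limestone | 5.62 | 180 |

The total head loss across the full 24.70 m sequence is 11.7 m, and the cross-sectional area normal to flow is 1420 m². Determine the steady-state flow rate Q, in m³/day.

10.6

Flow is perpendicular to layering, so the layers act in series and the equivalent K is the thickness-weighted harmonic mean.
Total thickness L = 6.48 + 12.6 + 5.62 = 24.70 m.
Σ(b_i/K_i) = 6.48/0.00412 + 12.6/294 + 5.62/180 = 1573 d.
K_eq = L / Σ(b_i/K_i) = 24.70 / 1573 = 0.01570 m/day.
Q = K_eq · A · (Δh/L) = 0.01570 × 1420 × (11.7/24.70) = 10.56 m³/day.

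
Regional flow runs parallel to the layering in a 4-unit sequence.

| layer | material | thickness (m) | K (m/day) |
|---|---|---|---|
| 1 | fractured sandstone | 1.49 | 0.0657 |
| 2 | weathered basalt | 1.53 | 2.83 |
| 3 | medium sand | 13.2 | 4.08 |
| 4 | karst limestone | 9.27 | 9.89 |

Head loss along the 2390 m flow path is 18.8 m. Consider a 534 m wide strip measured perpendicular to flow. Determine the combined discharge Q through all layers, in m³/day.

630

Flow is parallel to layering, so each bed carries its own Darcy discharge and the transmissivities add.
Σ(K_i·b_i) = 0.0657×1.49 + 2.83×1.53 + 4.08×13.2 + 9.89×9.27 = 150.0 m²/day.
Hydraulic gradient i = Δh / L = 18.8 / 2390 = 0.007866.
Q = Σ(K_i·b_i) · W · i = 150.0 × 534 × 0.007866 = 629.9 m³/day.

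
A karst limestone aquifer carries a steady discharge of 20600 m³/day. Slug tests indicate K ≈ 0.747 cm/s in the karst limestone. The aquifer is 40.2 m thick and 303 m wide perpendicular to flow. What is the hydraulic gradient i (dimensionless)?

0.00262

Convert K: 0.747 cm/s × 864 = 645.4 m/day.
Cross-sectional area A = 303 × 40.2 = 12181 m².
From Q = K·A·i, i = Q / (K·A) = 20600 / (645.4 × 12181) = 0.002620.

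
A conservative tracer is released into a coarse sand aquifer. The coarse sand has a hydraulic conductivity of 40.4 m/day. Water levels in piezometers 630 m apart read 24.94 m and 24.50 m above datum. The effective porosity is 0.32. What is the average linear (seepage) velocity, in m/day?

Hydraulic gradient i = (24.94 − 24.50) / 630 = 0.44 / 630 = 0.0006984.
Darcy flux q = K · i = 40.40 × 0.0006984 = 0.02822 m/day.
Seepage velocity v = q / n_e = 0.02822 / 0.32 = 0.08817 m/day.

0.0882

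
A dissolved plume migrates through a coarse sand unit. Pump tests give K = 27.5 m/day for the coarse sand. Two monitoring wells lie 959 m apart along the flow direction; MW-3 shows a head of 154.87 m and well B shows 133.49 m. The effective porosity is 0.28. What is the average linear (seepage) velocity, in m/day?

2.19

Hydraulic gradient i = (154.87 − 133.49) / 959 = 21.38 / 959 = 0.02229.
Darcy flux q = K · i = 27.50 × 0.02229 = 0.6131 m/day.
Seepage velocity v = q / n_e = 0.6131 / 0.28 = 2.190 m/day.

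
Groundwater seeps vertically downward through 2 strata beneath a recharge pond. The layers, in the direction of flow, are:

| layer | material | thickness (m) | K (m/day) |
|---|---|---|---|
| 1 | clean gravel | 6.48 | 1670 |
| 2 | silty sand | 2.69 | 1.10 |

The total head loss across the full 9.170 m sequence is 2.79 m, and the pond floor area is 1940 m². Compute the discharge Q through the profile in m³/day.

Flow is perpendicular to layering, so the layers act in series and the equivalent K is the thickness-weighted harmonic mean.
Total thickness L = 6.48 + 2.69 = 9.170 m.
Σ(b_i/K_i) = 6.48/1670 + 2.69/1.10 = 2.449 d.
K_eq = L / Σ(b_i/K_i) = 9.170 / 2.449 = 3.744 m/day.
Q = K_eq · A · (Δh/L) = 3.744 × 1940 × (2.79/9.170) = 2210 m³/day.

2210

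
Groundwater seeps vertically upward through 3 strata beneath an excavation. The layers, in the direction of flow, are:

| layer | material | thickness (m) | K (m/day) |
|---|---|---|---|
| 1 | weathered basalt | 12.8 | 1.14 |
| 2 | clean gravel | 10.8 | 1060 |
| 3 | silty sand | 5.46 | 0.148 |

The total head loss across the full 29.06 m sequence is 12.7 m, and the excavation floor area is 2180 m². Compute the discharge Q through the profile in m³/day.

575

Flow is perpendicular to layering, so the layers act in series and the equivalent K is the thickness-weighted harmonic mean.
Total thickness L = 12.8 + 10.8 + 5.46 = 29.06 m.
Σ(b_i/K_i) = 12.8/1.14 + 10.8/1060 + 5.46/0.148 = 48.13 d.
K_eq = L / Σ(b_i/K_i) = 29.06 / 48.13 = 0.6038 m/day.
Q = K_eq · A · (Δh/L) = 0.6038 × 2180 × (12.7/29.06) = 575.2 m³/day.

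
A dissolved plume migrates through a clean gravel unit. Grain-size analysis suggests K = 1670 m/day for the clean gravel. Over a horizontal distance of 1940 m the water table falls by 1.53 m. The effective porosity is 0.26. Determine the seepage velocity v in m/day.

Hydraulic gradient i = Δh / L = 1.53 / 1940 = 0.0007887.
Darcy flux q = K · i = 1670 × 0.0007887 = 1.317 m/day.
Seepage velocity v = q / n_e = 1.317 / 0.26 = 5.066 m/day.

5.07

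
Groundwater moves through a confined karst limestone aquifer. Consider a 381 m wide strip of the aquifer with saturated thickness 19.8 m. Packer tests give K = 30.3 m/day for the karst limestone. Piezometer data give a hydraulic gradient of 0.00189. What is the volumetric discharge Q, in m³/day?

Cross-sectional area A = 381 × 19.8 = 7544 m².
Hydraulic gradient i = 0.00189.
Darcy's law: Q = K · A · i = 30.30 × 7544 × 0.001890 = 432.0 m³/day.

432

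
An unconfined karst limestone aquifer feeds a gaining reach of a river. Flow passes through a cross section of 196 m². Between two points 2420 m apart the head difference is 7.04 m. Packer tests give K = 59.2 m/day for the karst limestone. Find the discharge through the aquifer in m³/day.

Hydraulic gradient i = Δh / L = 7.04 / 2420 = 0.002909.
Darcy's law: Q = K · A · i = 59.20 × 196.0 × 0.002909 = 33.75 m³/day.

33.8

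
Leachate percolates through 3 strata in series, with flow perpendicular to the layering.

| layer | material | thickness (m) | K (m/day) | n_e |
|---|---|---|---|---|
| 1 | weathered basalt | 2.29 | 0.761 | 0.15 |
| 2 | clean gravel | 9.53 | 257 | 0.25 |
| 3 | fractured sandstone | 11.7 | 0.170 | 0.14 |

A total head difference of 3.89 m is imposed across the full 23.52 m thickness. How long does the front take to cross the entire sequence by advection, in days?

80.6

With flow normal to the layers, continuity requires the same specific discharge q through every layer.
Σ(b_i/K_i) = 2.29/0.761 + 9.53/257 + 11.7/0.170 = 71.87 d.
q = Δh / Σ(b_i/K_i) = 3.89 / 71.87 = 0.05413 m/day.
In each layer the seepage velocity is v_i = q/n_i, so the layer transit time is t_i = b_i·n_i / q:
  layer 1 (weathered basalt): t_1 = 2.29 × 0.15 / 0.05413 = 6.346 d
  layer 2 (clean gravel): t_2 = 9.53 × 0.25 / 0.05413 = 44.02 d
  layer 3 (fractured sandstone): t_3 = 11.7 × 0.14 / 0.05413 = 30.26 d
Total t = Σ t_i = 80.63 days.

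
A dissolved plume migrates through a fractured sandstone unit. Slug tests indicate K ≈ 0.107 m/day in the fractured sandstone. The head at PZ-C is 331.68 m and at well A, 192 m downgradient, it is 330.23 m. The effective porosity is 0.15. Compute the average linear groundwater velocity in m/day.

Hydraulic gradient i = (331.68 − 330.23) / 192 = 1.45 / 192 = 0.007552.
Darcy flux q = K · i = 0.1070 × 0.007552 = 0.0008081 m/day.
Seepage velocity v = q / n_e = 0.0008081 / 0.15 = 0.005387 m/day.

0.00539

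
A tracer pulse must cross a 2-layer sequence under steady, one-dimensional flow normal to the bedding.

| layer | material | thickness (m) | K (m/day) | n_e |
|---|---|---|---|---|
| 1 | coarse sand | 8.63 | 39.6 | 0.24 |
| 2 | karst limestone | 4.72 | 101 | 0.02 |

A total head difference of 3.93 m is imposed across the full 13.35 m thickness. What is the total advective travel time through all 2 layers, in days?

0.146

With flow normal to the layers, continuity requires the same specific discharge q through every layer.
Σ(b_i/K_i) = 8.63/39.6 + 4.72/101 = 0.2647 d.
q = Δh / Σ(b_i/K_i) = 3.93 / 0.2647 = 14.85 m/day.
In each layer the seepage velocity is v_i = q/n_i, so the layer transit time is t_i = b_i·n_i / q:
  layer 1 (coarse sand): t_1 = 8.63 × 0.24 / 14.85 = 0.1395 d
  layer 2 (karst limestone): t_2 = 4.72 × 0.02 / 14.85 = 0.006357 d
Total t = Σ t_i = 0.1458 days.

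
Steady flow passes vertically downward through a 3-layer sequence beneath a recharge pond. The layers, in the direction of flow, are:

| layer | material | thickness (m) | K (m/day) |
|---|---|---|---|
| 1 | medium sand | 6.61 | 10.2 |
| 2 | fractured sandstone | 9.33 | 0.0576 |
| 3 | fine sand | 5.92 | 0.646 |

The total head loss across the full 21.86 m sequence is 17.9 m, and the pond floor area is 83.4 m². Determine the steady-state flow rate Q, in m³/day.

8.69

Flow is perpendicular to layering, so the layers act in series and the equivalent K is the thickness-weighted harmonic mean.
Total thickness L = 6.61 + 9.33 + 5.92 = 21.86 m.
Σ(b_i/K_i) = 6.61/10.2 + 9.33/0.0576 + 5.92/0.646 = 171.8 d.
K_eq = L / Σ(b_i/K_i) = 21.86 / 171.8 = 0.1272 m/day.
Q = K_eq · A · (Δh/L) = 0.1272 × 83.4 × (17.9/21.86) = 8.690 m³/day.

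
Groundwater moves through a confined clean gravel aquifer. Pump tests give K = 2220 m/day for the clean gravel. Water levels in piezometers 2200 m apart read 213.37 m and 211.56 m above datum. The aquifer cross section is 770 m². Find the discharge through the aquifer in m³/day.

Hydraulic gradient i = (213.37 − 211.56) / 2200 = 1.81 / 2200 = 0.0008227.
Darcy's law: Q = K · A · i = 2220 × 770.0 × 0.0008227 = 1406 m³/day.

1410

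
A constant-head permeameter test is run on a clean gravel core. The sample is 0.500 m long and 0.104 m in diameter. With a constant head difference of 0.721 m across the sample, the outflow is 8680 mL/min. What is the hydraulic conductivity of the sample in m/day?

Cross-sectional area A = π·(d/2)² = π × (0.104/2)² = 0.008495 m².
Convert discharge: 8680 mL/min = 0.0001447 m³/s.
Darcy's law rearranged: K = Q·L / (A·Δh) = 0.0001447 × 0.500 / (0.008495 × 0.721) = 0.01181 m/s = 1020 m/day.

1020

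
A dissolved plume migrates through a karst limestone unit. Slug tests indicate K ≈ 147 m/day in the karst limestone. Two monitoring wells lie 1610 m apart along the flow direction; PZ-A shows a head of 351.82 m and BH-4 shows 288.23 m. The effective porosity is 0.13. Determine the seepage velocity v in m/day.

Hydraulic gradient i = (351.82 − 288.23) / 1610 = 63.59 / 1610 = 0.03950.
Darcy flux q = K · i = 147.0 × 0.03950 = 5.806 m/day.
Seepage velocity v = q / n_e = 5.806 / 0.13 = 44.66 m/day.

44.7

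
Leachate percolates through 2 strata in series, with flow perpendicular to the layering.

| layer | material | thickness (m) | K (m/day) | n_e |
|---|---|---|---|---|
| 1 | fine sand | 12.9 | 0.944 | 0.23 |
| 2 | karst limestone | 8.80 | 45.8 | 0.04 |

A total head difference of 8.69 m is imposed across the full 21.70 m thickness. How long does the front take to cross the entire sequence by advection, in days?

5.29

With flow normal to the layers, continuity requires the same specific discharge q through every layer.
Σ(b_i/K_i) = 12.9/0.944 + 8.80/45.8 = 13.86 d.
q = Δh / Σ(b_i/K_i) = 8.69 / 13.86 = 0.6271 m/day.
In each layer the seepage velocity is v_i = q/n_i, so the layer transit time is t_i = b_i·n_i / q:
  layer 1 (fine sand): t_1 = 12.9 × 0.23 / 0.6271 = 4.731 d
  layer 2 (karst limestone): t_2 = 8.80 × 0.04 / 0.6271 = 0.5613 d
Total t = Σ t_i = 5.293 days.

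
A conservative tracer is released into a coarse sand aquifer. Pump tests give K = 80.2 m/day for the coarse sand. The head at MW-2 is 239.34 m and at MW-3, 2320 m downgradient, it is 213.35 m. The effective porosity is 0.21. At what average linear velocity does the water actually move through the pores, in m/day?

4.28

Hydraulic gradient i = (239.34 − 213.35) / 2320 = 25.99 / 2320 = 0.01120.
Darcy flux q = K · i = 80.20 × 0.01120 = 0.8984 m/day.
Seepage velocity v = q / n_e = 0.8984 / 0.21 = 4.278 m/day.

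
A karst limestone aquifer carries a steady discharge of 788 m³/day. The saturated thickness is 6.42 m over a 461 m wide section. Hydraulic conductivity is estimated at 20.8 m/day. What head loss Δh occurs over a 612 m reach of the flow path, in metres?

Cross-sectional area A = 461 × 6.42 = 2960 m².
From Q = K·A·i, i = Q / (K·A) = 788 / (20.80 × 2960) = 0.01280.
Head loss Δh = i · L = 0.01280 × 612 = 7.834 m.

7.83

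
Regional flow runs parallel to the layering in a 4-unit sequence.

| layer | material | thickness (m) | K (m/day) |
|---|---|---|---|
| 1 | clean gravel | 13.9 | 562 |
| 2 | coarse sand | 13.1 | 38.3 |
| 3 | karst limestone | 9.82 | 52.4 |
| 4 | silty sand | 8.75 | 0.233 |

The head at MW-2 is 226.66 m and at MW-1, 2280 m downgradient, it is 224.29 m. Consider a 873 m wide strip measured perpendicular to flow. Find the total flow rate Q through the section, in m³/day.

Flow is parallel to layering, so each bed carries its own Darcy discharge and the transmissivities add.
Σ(K_i·b_i) = 562×13.9 + 38.3×13.1 + 52.4×9.82 + 0.233×8.75 = 8830 m²/day.
Hydraulic gradient i = (226.66 − 224.29) / 2280 = 2.37 / 2280 = 0.001039.
Q = Σ(K_i·b_i) · W · i = 8830 × 873 × 0.001039 = 8013 m³/day.

8010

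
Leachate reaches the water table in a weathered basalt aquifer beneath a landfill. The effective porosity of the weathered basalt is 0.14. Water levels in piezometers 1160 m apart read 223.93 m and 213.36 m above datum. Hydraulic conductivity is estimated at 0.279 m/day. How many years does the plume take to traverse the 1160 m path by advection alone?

175

Hydraulic gradient i = (223.93 − 213.36) / 1160 = 10.57 / 1160 = 0.009112.
Darcy flux q = K · i = 0.2790 × 0.009112 = 0.002542 m/day.
Seepage velocity v = q / n_e = 0.002542 / 0.14 = 0.01816 m/day.
Travel time t = L / v = 1160 / 0.01816 = 63880 days = 174.9 years.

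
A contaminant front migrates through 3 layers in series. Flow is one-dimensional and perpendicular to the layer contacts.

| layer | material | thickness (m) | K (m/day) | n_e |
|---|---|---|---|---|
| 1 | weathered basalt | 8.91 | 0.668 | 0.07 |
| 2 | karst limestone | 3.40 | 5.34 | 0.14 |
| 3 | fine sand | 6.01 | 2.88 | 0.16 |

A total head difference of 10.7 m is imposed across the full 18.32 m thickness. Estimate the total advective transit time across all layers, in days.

With flow normal to the layers, continuity requires the same specific discharge q through every layer.
Σ(b_i/K_i) = 8.91/0.668 + 3.40/5.34 + 6.01/2.88 = 16.06 d.
q = Δh / Σ(b_i/K_i) = 10.7 / 16.06 = 0.6662 m/day.
In each layer the seepage velocity is v_i = q/n_i, so the layer transit time is t_i = b_i·n_i / q:
  layer 1 (weathered basalt): t_1 = 8.91 × 0.07 / 0.6662 = 0.9362 d
  layer 2 (karst limestone): t_2 = 3.40 × 0.14 / 0.6662 = 0.7145 d
  layer 3 (fine sand): t_3 = 6.01 × 0.16 / 0.6662 = 1.443 d
Total t = Σ t_i = 3.094 days.

3.09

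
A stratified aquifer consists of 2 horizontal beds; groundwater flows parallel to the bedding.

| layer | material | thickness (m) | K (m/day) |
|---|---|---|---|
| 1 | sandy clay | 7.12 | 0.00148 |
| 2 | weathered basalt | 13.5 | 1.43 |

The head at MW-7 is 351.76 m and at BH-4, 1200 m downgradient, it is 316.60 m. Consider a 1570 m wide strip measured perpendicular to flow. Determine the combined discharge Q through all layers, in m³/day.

Flow is parallel to layering, so each bed carries its own Darcy discharge and the transmissivities add.
Σ(K_i·b_i) = 0.00148×7.12 + 1.43×13.5 = 19.32 m²/day.
Hydraulic gradient i = (351.76 − 316.60) / 1200 = 35.16 / 1200 = 0.02930.
Q = Σ(K_i·b_i) · W · i = 19.32 × 1570 × 0.02930 = 888.5 m³/day.

889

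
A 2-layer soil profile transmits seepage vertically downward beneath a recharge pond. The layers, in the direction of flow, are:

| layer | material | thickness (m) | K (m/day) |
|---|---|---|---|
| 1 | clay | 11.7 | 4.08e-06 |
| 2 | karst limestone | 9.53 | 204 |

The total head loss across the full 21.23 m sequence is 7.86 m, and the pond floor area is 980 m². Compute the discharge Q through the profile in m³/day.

Flow is perpendicular to layering, so the layers act in series and the equivalent K is the thickness-weighted harmonic mean.
Total thickness L = 11.7 + 9.53 = 21.23 m.
Σ(b_i/K_i) = 11.7/4.08e-06 + 9.53/204 = 2.868e+06 d.
K_eq = L / Σ(b_i/K_i) = 21.23 / 2.868e+06 = 7.403e-06 m/day.
Q = K_eq · A · (Δh/L) = 7.403e-06 × 980 × (7.86/21.23) = 0.002686 m³/day.

0.00269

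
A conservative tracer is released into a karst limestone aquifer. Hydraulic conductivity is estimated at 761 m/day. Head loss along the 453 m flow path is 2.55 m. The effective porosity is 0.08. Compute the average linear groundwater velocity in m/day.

Hydraulic gradient i = Δh / L = 2.55 / 453 = 0.005629.
Darcy flux q = K · i = 761.0 × 0.005629 = 4.284 m/day.
Seepage velocity v = q / n_e = 4.284 / 0.08 = 53.55 m/day.

53.5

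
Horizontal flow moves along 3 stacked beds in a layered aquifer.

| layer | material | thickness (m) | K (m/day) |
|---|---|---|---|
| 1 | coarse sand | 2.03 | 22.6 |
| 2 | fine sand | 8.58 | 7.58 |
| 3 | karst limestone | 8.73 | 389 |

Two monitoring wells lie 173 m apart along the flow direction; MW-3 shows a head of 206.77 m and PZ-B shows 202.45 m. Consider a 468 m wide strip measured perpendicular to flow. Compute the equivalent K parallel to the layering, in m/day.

Flow is parallel to layering, so each bed carries its own Darcy discharge and the transmissivities add.
Σ(K_i·b_i) = 22.6×2.03 + 7.58×8.58 + 389×8.73 = 3507 m²/day.
Total thickness b = 19.34 m, so K_eq = Σ(K_i·b_i)/b = 181.3 m/day.

181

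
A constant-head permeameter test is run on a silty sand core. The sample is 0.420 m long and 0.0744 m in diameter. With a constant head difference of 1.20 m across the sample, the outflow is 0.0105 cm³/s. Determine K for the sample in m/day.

Cross-sectional area A = π·(d/2)² = π × (0.0744/2)² = 0.004347 m².
Convert discharge: 0.0105 cm³/s = 1.050e-08 m³/s.
Darcy's law rearranged: K = Q·L / (A·Δh) = 1.050e-08 × 0.420 / (0.004347 × 1.20) = 8.453e-07 m/s = 0.07304 m/day.

0.0730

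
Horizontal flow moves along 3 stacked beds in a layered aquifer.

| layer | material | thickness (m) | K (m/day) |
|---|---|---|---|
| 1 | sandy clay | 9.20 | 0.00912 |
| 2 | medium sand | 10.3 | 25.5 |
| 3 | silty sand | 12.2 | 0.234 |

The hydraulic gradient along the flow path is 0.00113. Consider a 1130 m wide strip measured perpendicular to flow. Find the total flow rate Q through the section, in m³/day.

Flow is parallel to layering, so each bed carries its own Darcy discharge and the transmissivities add.
Σ(K_i·b_i) = 0.00912×9.20 + 25.5×10.3 + 0.234×12.2 = 265.6 m²/day.
Hydraulic gradient i = 0.00113.
Q = Σ(K_i·b_i) · W · i = 265.6 × 1130 × 0.001130 = 339.1 m³/day.

339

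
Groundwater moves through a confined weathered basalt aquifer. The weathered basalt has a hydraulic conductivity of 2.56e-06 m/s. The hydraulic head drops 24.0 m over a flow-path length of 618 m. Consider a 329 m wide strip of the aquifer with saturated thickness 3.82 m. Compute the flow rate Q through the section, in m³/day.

10.8

Convert K: 2.56e-06 m/s × 86400 = 0.2212 m/day.
Cross-sectional area A = 329 × 3.82 = 1257 m².
Hydraulic gradient i = Δh / L = 24.0 / 618 = 0.03883.
Darcy's law: Q = K · A · i = 0.2212 × 1257 × 0.03883 = 10.80 m³/day.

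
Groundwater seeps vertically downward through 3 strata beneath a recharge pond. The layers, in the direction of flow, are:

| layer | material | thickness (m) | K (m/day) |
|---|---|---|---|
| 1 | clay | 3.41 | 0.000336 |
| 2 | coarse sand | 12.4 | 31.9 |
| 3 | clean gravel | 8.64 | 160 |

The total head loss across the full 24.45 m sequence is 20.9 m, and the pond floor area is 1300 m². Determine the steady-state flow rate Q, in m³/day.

2.68

Flow is perpendicular to layering, so the layers act in series and the equivalent K is the thickness-weighted harmonic mean.
Total thickness L = 3.41 + 12.4 + 8.64 = 24.45 m.
Σ(b_i/K_i) = 3.41/0.000336 + 12.4/31.9 + 8.64/160 = 10149 d.
K_eq = L / Σ(b_i/K_i) = 24.45 / 10149 = 0.002409 m/day.
Q = K_eq · A · (Δh/L) = 0.002409 × 1300 × (20.9/24.45) = 2.677 m³/day.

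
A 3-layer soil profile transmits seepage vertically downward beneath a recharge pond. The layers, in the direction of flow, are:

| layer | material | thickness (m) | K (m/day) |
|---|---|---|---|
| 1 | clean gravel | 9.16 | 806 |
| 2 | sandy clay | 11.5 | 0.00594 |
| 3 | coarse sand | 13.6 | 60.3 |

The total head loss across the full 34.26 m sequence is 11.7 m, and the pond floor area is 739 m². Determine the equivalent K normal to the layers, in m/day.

0.0177

Flow is perpendicular to layering, so the layers act in series and the equivalent K is the thickness-weighted harmonic mean.
Total thickness L = 9.16 + 11.5 + 13.6 = 34.26 m.
Σ(b_i/K_i) = 9.16/806 + 11.5/0.00594 + 13.6/60.3 = 1936 d.
K_eq = L / Σ(b_i/K_i) = 34.26 / 1936 = 0.01769 m/day.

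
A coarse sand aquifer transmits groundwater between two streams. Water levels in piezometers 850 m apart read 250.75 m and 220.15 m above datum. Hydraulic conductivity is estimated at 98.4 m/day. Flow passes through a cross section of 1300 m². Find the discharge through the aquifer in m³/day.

Hydraulic gradient i = (250.75 − 220.15) / 850 = 30.6 / 850 = 0.03600.
Darcy's law: Q = K · A · i = 98.40 × 1300 × 0.03600 = 4605 m³/day.

4610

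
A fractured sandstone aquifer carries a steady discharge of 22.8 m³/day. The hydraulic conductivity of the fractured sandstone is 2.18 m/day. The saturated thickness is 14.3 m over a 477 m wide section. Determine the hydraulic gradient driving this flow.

Cross-sectional area A = 477 × 14.3 = 6821 m².
From Q = K·A·i, i = Q / (K·A) = 22.8 / (2.180 × 6821) = 0.001533.

0.00153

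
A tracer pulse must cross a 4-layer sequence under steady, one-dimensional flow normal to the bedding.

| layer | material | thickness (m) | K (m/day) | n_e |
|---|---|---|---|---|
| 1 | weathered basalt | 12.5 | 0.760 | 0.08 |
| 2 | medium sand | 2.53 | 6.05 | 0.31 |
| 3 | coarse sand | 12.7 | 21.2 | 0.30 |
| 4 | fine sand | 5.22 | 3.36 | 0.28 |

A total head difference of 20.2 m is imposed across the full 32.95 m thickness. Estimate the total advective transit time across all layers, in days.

With flow normal to the layers, continuity requires the same specific discharge q through every layer.
Σ(b_i/K_i) = 12.5/0.760 + 2.53/6.05 + 12.7/21.2 + 5.22/3.36 = 19.02 d.
q = Δh / Σ(b_i/K_i) = 20.2 / 19.02 = 1.062 m/day.
In each layer the seepage velocity is v_i = q/n_i, so the layer transit time is t_i = b_i·n_i / q:
  layer 1 (weathered basalt): t_1 = 12.5 × 0.08 / 1.062 = 0.9415 d
  layer 2 (medium sand): t_2 = 2.53 × 0.31 / 1.062 = 0.7384 d
  layer 3 (coarse sand): t_3 = 12.7 × 0.30 / 1.062 = 3.587 d
  layer 4 (fine sand): t_4 = 5.22 × 0.28 / 1.062 = 1.376 d
Total t = Σ t_i = 6.643 days.

6.64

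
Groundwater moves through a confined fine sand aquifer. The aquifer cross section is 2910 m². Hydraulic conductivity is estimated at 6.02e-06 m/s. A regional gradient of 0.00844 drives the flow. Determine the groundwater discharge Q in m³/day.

Convert K: 6.02e-06 m/s × 86400 = 0.5201 m/day.
Hydraulic gradient i = 0.00844.
Darcy's law: Q = K · A · i = 0.5201 × 2910 × 0.008440 = 12.77 m³/day.

12.8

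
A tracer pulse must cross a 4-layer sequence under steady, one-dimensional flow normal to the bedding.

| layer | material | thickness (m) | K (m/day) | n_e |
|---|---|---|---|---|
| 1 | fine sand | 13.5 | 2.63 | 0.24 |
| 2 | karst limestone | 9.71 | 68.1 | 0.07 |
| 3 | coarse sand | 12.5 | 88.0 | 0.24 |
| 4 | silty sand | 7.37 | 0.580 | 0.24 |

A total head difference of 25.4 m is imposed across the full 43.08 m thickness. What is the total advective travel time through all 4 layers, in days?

6.20

With flow normal to the layers, continuity requires the same specific discharge q through every layer.
Σ(b_i/K_i) = 13.5/2.63 + 9.71/68.1 + 12.5/88.0 + 7.37/0.580 = 18.12 d.
q = Δh / Σ(b_i/K_i) = 25.4 / 18.12 = 1.401 m/day.
In each layer the seepage velocity is v_i = q/n_i, so the layer transit time is t_i = b_i·n_i / q:
  layer 1 (fine sand): t_1 = 13.5 × 0.24 / 1.401 = 2.312 d
  layer 2 (karst limestone): t_2 = 9.71 × 0.07 / 1.401 = 0.4850 d
  layer 3 (coarse sand): t_3 = 12.5 × 0.24 / 1.401 = 2.141 d
  layer 4 (silty sand): t_4 = 7.37 × 0.24 / 1.401 = 1.262 d
Total t = Σ t_i = 6.200 days.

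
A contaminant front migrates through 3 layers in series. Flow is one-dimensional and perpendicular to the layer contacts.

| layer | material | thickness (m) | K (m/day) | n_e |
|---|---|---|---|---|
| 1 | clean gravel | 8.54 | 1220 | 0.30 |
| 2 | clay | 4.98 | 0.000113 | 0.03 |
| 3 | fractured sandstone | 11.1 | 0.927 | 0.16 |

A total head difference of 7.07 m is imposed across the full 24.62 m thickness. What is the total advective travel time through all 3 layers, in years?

With flow normal to the layers, continuity requires the same specific discharge q through every layer.
Σ(b_i/K_i) = 8.54/1220 + 4.98/0.000113 + 11.1/0.927 = 44083 d.
q = Δh / Σ(b_i/K_i) = 7.07 / 44083 = 0.0001604 m/day.
In each layer the seepage velocity is v_i = q/n_i, so the layer transit time is t_i = b_i·n_i / q:
  layer 1 (clean gravel): t_1 = 8.54 × 0.30 / 0.0001604 = 15975 d
  layer 2 (clay): t_2 = 4.98 × 0.03 / 0.0001604 = 931.5 d
  layer 3 (fractured sandstone): t_3 = 11.1 × 0.16 / 0.0001604 = 11074 d
Total t = Σ t_i = 27980 days = 76.60 years.

76.6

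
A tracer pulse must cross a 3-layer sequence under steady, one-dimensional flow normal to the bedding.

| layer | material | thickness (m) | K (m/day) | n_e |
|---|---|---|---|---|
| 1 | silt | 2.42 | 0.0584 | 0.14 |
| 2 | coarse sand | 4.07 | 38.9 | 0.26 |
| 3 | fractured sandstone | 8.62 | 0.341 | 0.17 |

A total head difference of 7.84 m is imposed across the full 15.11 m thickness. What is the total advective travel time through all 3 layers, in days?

With flow normal to the layers, continuity requires the same specific discharge q through every layer.
Σ(b_i/K_i) = 2.42/0.0584 + 4.07/38.9 + 8.62/0.341 = 66.82 d.
q = Δh / Σ(b_i/K_i) = 7.84 / 66.82 = 0.1173 m/day.
In each layer the seepage velocity is v_i = q/n_i, so the layer transit time is t_i = b_i·n_i / q:
  layer 1 (silt): t_1 = 2.42 × 0.14 / 0.1173 = 2.888 d
  layer 2 (coarse sand): t_2 = 4.07 × 0.26 / 0.1173 = 9.019 d
  layer 3 (fractured sandstone): t_3 = 8.62 × 0.17 / 0.1173 = 12.49 d
Total t = Σ t_i = 24.40 days.

24.4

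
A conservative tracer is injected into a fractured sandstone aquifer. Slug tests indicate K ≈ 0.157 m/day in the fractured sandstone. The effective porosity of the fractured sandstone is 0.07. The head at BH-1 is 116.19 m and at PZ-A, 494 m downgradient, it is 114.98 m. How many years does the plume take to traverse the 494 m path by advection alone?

246

Hydraulic gradient i = (116.19 − 114.98) / 494 = 1.21 / 494 = 0.002449.
Darcy flux q = K · i = 0.1570 × 0.002449 = 0.0003846 m/day.
Seepage velocity v = q / n_e = 0.0003846 / 0.07 = 0.005494 m/day.
Travel time t = L / v = 494 / 0.005494 = 89922 days = 246.2 years.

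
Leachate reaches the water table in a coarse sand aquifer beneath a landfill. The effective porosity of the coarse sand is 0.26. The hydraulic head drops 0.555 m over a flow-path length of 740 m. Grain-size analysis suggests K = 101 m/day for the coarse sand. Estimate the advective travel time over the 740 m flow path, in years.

Hydraulic gradient i = Δh / L = 0.555 / 740 = 0.0007500.
Darcy flux q = K · i = 101.0 × 0.0007500 = 0.07575 m/day.
Seepage velocity v = q / n_e = 0.07575 / 0.26 = 0.2913 m/day.
Travel time t = L / v = 740 / 0.2913 = 2540 days = 6.954 years.

6.95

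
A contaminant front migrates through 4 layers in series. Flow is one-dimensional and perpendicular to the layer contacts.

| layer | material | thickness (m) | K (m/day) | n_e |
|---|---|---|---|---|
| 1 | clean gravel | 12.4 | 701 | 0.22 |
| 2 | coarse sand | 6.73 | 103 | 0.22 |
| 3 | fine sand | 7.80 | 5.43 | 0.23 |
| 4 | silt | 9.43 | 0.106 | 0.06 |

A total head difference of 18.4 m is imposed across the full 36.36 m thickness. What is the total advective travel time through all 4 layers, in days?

32.3

With flow normal to the layers, continuity requires the same specific discharge q through every layer.
Σ(b_i/K_i) = 12.4/701 + 6.73/103 + 7.80/5.43 + 9.43/0.106 = 90.48 d.
q = Δh / Σ(b_i/K_i) = 18.4 / 90.48 = 0.2034 m/day.
In each layer the seepage velocity is v_i = q/n_i, so the layer transit time is t_i = b_i·n_i / q:
  layer 1 (clean gravel): t_1 = 12.4 × 0.22 / 0.2034 = 13.41 d
  layer 2 (coarse sand): t_2 = 6.73 × 0.22 / 0.2034 = 7.281 d
  layer 3 (fine sand): t_3 = 7.80 × 0.23 / 0.2034 = 8.822 d
  layer 4 (silt): t_4 = 9.43 × 0.06 / 0.2034 = 2.782 d
Total t = Σ t_i = 32.30 days.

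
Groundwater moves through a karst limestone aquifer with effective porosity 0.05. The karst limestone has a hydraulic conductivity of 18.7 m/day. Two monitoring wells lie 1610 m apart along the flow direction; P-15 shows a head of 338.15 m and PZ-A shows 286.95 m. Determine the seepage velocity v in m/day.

Hydraulic gradient i = (338.15 − 286.95) / 1610 = 51.2 / 1610 = 0.03180.
Darcy flux q = K · i = 18.70 × 0.03180 = 0.5947 m/day.
Seepage velocity v = q / n_e = 0.5947 / 0.05 = 11.89 m/day.

11.9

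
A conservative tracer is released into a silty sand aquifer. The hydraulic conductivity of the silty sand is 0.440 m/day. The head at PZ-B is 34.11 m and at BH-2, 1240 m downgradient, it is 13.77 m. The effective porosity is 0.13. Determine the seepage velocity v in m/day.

0.0555

Hydraulic gradient i = (34.11 − 13.77) / 1240 = 20.34 / 1240 = 0.01640.
Darcy flux q = K · i = 0.4400 × 0.01640 = 0.007217 m/day.
Seepage velocity v = q / n_e = 0.007217 / 0.13 = 0.05552 m/day.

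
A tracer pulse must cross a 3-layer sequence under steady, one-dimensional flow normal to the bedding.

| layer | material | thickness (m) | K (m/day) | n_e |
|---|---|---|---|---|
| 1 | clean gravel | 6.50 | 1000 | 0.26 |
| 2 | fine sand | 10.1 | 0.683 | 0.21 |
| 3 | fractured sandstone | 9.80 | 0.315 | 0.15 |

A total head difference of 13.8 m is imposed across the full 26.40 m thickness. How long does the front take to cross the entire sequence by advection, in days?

With flow normal to the layers, continuity requires the same specific discharge q through every layer.
Σ(b_i/K_i) = 6.50/1000 + 10.1/0.683 + 9.80/0.315 = 45.91 d.
q = Δh / Σ(b_i/K_i) = 13.8 / 45.91 = 0.3006 m/day.
In each layer the seepage velocity is v_i = q/n_i, so the layer transit time is t_i = b_i·n_i / q:
  layer 1 (clean gravel): t_1 = 6.50 × 0.26 / 0.3006 = 5.622 d
  layer 2 (fine sand): t_2 = 10.1 × 0.21 / 0.3006 = 7.055 d
  layer 3 (fractured sandstone): t_3 = 9.80 × 0.15 / 0.3006 = 4.890 d
Total t = Σ t_i = 17.57 days.

17.6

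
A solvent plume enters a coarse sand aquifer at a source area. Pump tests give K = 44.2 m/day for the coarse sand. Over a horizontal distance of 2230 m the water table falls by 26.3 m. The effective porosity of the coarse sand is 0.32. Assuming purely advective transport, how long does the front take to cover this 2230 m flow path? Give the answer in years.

Hydraulic gradient i = Δh / L = 26.3 / 2230 = 0.01179.
Darcy flux q = K · i = 44.20 × 0.01179 = 0.5213 m/day.
Seepage velocity v = q / n_e = 0.5213 / 0.32 = 1.629 m/day.
Travel time t = L / v = 2230 / 1.629 = 1369 days = 3.748 years.

3.75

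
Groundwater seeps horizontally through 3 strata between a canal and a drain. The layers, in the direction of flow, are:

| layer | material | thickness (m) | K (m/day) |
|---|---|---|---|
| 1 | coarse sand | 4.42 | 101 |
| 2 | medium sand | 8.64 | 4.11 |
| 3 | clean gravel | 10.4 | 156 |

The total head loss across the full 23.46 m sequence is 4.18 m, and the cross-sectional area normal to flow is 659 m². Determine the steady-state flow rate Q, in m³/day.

Flow is perpendicular to layering, so the layers act in series and the equivalent K is the thickness-weighted harmonic mean.
Total thickness L = 4.42 + 8.64 + 10.4 = 23.46 m.
Σ(b_i/K_i) = 4.42/101 + 8.64/4.11 + 10.4/156 = 2.213 d.
K_eq = L / Σ(b_i/K_i) = 23.46 / 2.213 = 10.60 m/day.
Q = K_eq · A · (Δh/L) = 10.60 × 659 × (4.18/23.46) = 1245 m³/day.

1240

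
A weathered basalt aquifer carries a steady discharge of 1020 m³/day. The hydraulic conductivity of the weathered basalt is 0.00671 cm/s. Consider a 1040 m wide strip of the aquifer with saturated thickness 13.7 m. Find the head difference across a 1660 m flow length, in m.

Convert K: 0.00671 cm/s × 864 = 5.797 m/day.
Cross-sectional area A = 1040 × 13.7 = 14248 m².
From Q = K·A·i, i = Q / (K·A) = 1020 / (5.797 × 14248) = 0.01235.
Head loss Δh = i · L = 0.01235 × 1660 = 20.50 m.

20.5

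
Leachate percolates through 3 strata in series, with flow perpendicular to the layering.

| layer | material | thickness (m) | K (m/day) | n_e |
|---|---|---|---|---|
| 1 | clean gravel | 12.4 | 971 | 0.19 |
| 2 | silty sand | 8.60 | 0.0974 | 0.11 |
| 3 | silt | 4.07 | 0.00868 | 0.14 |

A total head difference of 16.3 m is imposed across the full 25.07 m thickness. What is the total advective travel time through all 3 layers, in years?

0.362

With flow normal to the layers, continuity requires the same specific discharge q through every layer.
Σ(b_i/K_i) = 12.4/971 + 8.60/0.0974 + 4.07/0.00868 = 557.2 d.
q = Δh / Σ(b_i/K_i) = 16.3 / 557.2 = 0.02925 m/day.
In each layer the seepage velocity is v_i = q/n_i, so the layer transit time is t_i = b_i·n_i / q:
  layer 1 (clean gravel): t_1 = 12.4 × 0.19 / 0.02925 = 80.54 d
  layer 2 (silty sand): t_2 = 8.60 × 0.11 / 0.02925 = 32.34 d
  layer 3 (silt): t_3 = 4.07 × 0.14 / 0.02925 = 19.48 d
Total t = Σ t_i = 132.4 days = 0.3624 years.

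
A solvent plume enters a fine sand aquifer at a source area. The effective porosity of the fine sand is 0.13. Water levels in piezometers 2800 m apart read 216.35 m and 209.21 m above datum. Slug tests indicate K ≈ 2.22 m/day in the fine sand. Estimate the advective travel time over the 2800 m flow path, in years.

176

Hydraulic gradient i = (216.35 − 209.21) / 2800 = 7.14 / 2800 = 0.002550.
Darcy flux q = K · i = 2.220 × 0.002550 = 0.005661 m/day.
Seepage velocity v = q / n_e = 0.005661 / 0.13 = 0.04355 m/day.
Travel time t = L / v = 2800 / 0.04355 = 64300 days = 176.0 years.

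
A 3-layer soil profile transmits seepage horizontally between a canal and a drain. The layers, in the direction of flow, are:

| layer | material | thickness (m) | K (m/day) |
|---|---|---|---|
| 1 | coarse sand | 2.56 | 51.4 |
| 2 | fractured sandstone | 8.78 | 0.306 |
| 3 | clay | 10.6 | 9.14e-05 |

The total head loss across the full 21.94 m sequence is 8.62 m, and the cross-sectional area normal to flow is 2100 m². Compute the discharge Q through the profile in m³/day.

0.156

Flow is perpendicular to layering, so the layers act in series and the equivalent K is the thickness-weighted harmonic mean.
Total thickness L = 2.56 + 8.78 + 10.6 = 21.94 m.
Σ(b_i/K_i) = 2.56/51.4 + 8.78/0.306 + 10.6/9.14e-05 = 1.160e+05 d.
K_eq = L / Σ(b_i/K_i) = 21.94 / 1.160e+05 = 0.0001891 m/day.
Q = K_eq · A · (Δh/L) = 0.0001891 × 2100 × (8.62/21.94) = 0.1560 m³/day.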